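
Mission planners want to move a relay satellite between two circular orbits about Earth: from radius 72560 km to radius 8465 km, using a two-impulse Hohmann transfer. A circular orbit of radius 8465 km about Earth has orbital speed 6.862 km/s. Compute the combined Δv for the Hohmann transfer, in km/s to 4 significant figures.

From the circular-orbit relation v² = μ/r at r = 8465 km: μ = v²r = (6.862)² × 8465 = 3.98592×10^5 km³/s².
The Hohmann ellipse has a_t = (r₁ + r₂)/2 = 40512.5 km.
At r₁ the circular-orbit speed is v₁ = √(μ/r₁) = 2.3438 km/s.
Transfer-orbit speed at r₁ (v² = μ(2/r − 1/a)): v_a = √[μ(2/r₁ − 1/a_t)] = 1.0714 km/s.
First burn Δv₁ = |v_a − v₁| = 1.2724 km/s.
At r₂, v₂ = √(μ/r₂) = 6.8620 km/s.
Transfer-orbit speed at r₂: v_p = √[μ(2/r₂ − 1/a_t)] = 9.1834 km/s.
Second burn Δv₂ = |v₂ − v_p| = 2.3214 km/s.
Δv = Δv₁ + Δv₂ = 1.2724 + 2.3214 = 3.594 km/s.

Δv = 3.594 km/s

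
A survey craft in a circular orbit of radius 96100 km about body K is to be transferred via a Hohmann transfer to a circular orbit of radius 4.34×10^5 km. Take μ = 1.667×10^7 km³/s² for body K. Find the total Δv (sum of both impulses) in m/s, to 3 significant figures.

Δv = 6150 m/s

Semi-major axis of the transfer orbit: a_t = (96100 + 4.340×10^5)/2 = 2.6505×10^5 km.
At r₁ the circular-orbit speed is v₁ = √(μ/r₁) = 13.1706 km/s.
Transfer-orbit speed at r₁ (vis-viva equation): v_p = √[μ(2/r₁ − 1/a_t)] = 16.8534 km/s.
First burn Δv₁ = |v_p − v₁| = 3.683 km/s.
At r₂, v₂ = √(μ/r₂) = 6.198 km/s.
Transfer-orbit speed at r₂: v_a = √[μ(2/r₂ − 1/a_t)] = 3.732 km/s.
Second burn Δv₂ = |v₂ − v_a| = 2.466 km/s.
Total Δv = Δv₁ + Δv₂ = 6.149 km/s.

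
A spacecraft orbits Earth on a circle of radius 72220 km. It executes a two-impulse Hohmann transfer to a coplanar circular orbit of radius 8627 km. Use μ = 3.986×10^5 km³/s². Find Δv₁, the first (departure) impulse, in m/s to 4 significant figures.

Δv₁ = 1264 m/s

Transfer-ellipse semi-major axis a_t = (r₁ + r₂)/2 = (72220 + 8627)/2 = 40423.5 km.
Circular speed at r = 72220 km: v_c = √(μ/r) = 2.349 km/s.
Vis-viva on the transfer ellipse at r = 72220 km gives v_t = √[μ(2/r − 1/a_t)] = 1.085 km/s.
Δv₁ = |v_t − v_c| = |1.085 − 2.349| = 1.264 km/s.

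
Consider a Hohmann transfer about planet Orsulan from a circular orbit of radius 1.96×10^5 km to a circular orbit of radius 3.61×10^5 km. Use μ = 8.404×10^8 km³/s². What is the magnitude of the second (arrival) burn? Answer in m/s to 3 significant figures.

Δv₂ = 7770 m/s

Semi-major axis of the transfer orbit: a_t = (1.960×10^5 + 3.610×10^5)/2 = 2.785×10^5 km.
Circular speed at r = 3.610×10^5 km: v_c = √(μ/r) = 48.249 km/s.
Transfer-orbit speed at the same r (vis-viva, a = a_t): v_t = √[μ(2/r − 1/a_t)] = 40.477 km/s.
Δv₂ = |v_t − v_c| = |40.477 − 48.249| = 7.772 km/s.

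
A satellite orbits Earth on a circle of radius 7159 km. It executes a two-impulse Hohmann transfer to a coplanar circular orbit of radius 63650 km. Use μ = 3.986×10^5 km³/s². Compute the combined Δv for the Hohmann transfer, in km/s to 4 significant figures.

Δv = 3.920 km/s

The Hohmann ellipse has a_t = (r₁ + r₂)/2 = 35404.5 km.
At r₁ the circular-orbit speed is v₁ = √(μ/r₁) = 7.4618 km/s.
Transfer-orbit speed at r₁ (v² = μ(2/r − 1/a)): v_p = √[μ(2/r₁ − 1/a_t)] = 10.005 km/s.
First burn Δv₁ = |v_p − v₁| = 2.543 km/s.
At r₂, v₂ = √(μ/r₂) = 2.502 km/s.
Transfer-orbit speed at r₂: v_a = √[μ(2/r₂ − 1/a_t)] = 1.125 km/s.
Second burn Δv₂ = |v₂ − v_a| = 1.377 km/s.
Total Δv = Δv₁ + Δv₂ = 3.920 km/s.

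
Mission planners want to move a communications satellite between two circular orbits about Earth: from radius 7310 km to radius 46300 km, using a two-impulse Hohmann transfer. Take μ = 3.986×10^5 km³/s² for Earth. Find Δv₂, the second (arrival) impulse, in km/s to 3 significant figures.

The Hohmann ellipse has a_t = (r₁ + r₂)/2 = 26805 km.
Circular speed at r = 46300 km: v_c = √(μ/r) = 2.934 km/s.
Transfer-orbit speed at the same r (vis-viva, a = a_t): v_t = √[μ(2/r − 1/a_t)] = 1.532 km/s.
Δv₂ = |v_t − v_c| = |1.532 − 2.934| = 1.402 km/s.

Δv₂ = 1.40 km/s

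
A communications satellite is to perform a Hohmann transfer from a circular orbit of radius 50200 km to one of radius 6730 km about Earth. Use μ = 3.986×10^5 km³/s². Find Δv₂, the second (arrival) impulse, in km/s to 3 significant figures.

Δv₂ = 2.52 km/s

Semi-major axis of the transfer orbit: a_t = (50200 + 6730)/2 = 28465 km.
On the circular orbit at r = 6730 km, v_c = √(μ/r) = 7.696 km/s.
Vis-viva on the transfer ellipse at r = 6730 km gives v_t = √[μ(2/r − 1/a_t)] = 10.22 km/s.
Δv₂ = |v_t − v_c| = |10.22 − 7.696| = 2.524 km/s.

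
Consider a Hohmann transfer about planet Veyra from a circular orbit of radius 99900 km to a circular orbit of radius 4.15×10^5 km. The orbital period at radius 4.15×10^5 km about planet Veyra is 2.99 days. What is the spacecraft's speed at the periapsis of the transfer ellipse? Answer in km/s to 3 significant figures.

From Kepler's third law T² = 4π²r³/μ at r = 4.15×10^5 km, T = 2.99 days = 2.99 × 86400 s = 2.58336×10^5 s: μ = 4π²r³/T² = 4.22799×10^7 km³/s².
Semi-major axis of the transfer orbit: a_t = (99900 + 4.150×10^5)/2 = 2.5745×10^5 km.
The periapsis of the transfer ellipse is at r = 99900 km.
From the vis-viva equation, v = √[μ(2/r − 1/a_t)] = 26.12 km/s.

v = 26.1 km/s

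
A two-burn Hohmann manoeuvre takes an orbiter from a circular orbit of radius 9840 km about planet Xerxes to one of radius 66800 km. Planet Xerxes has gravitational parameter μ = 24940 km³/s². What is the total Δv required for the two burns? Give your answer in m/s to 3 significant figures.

Δv = 811 m/s

The Hohmann ellipse has a_t = (r₁ + r₂)/2 = 38320 km.
Circular speed at r₁: v₁ = √(μ/r₁) = √(24940/9840) = 1.59203 km/s.
Transfer-orbit speed at r₁ (vis-viva equation): v_p = √[μ(2/r₁ − 1/a_t)] = 2.10197 km/s.
First burn Δv₁ = |v_p − v₁| = 0.5099 km/s.
At r₂, v₂ = √(μ/r₂) = 0.6110 km/s.
Transfer-orbit speed at r₂: v_a = √[μ(2/r₂ − 1/a_t)] = 0.3096 km/s.
Second burn Δv₂ = |v₂ − v_a| = 0.3014 km/s.
Total Δv = Δv₁ + Δv₂ = 0.8113 km/s.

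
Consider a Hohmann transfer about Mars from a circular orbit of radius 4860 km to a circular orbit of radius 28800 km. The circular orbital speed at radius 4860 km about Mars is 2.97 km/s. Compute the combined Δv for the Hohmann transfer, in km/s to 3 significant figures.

From the circular-orbit relation v² = μ/r at r = 4860 km: μ = v²r = (2.97)² × 4860 = 42869.6 km³/s².
Semi-major axis of the transfer orbit: a_t = (4860 + 28800)/2 = 16830 km.
At r₁ the circular-orbit speed is v₁ = √(μ/r₁) = 2.9700 km/s.
On the transfer ellipse at r₁, vis-viva equation gives v_p = √[μ(2/r₁ − 1/a_t)] = 3.8852 km/s.
First burn Δv₁ = |v_p − v₁| = 0.9152 km/s.
Circular speed at r₂: v₂ = √(μ/r₂) = 1.220 km/s.
Transfer-orbit speed at r₂: v_a = √[μ(2/r₂ − 1/a_t)] = 0.6556 km/s.
Second burn Δv₂ = |v₂ − v_a| = 0.5644 km/s.
Total Δv = Δv₁ + Δv₂ = 1.480 km/s.

Δv = 1.48 km/s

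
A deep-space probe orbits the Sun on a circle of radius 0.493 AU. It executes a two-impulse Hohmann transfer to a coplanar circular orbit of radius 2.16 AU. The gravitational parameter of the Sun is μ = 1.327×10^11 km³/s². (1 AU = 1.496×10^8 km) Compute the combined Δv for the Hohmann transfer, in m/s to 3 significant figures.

Δv = 19600 m/s

In km: r₁ = 0.493 × 1.496×10^8 = 7.37528×10^7 km; r₂ = 2.16 × 1.496×10^8 = 3.23136×10^8 km.
Semi-major axis of the transfer orbit: a_t = (7.37528×10^7 + 3.23136×10^8)/2 = 1.984444×10^8 km.
At r₁ the circular-orbit speed is v₁ = √(μ/r₁) = 42.42 km/s.
Transfer-orbit speed at r₁ (vis-viva): v_p = √[μ(2/r₁ − 1/a_t)] = 54.13 km/s.
First burn Δv₁ = |v_p − v₁| = 11.71 km/s.
Circular speed at r₂: v₂ = √(μ/r₂) = 20.265 km/s.
Transfer-orbit speed at r₂: v_a = √[μ(2/r₂ − 1/a_t)] = 12.354 km/s.
Second burn Δv₂ = |v₂ − v_a| = 7.911 km/s.
Total Δv = Δv₁ + Δv₂ = 19.62 km/s.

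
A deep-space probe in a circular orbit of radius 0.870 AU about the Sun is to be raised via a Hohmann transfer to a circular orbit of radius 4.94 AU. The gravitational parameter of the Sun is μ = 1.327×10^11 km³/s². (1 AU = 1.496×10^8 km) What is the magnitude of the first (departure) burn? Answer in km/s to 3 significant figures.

In km: r₁ = 0.870 × 1.496×10^8 = 1.30152×10^8 km; r₂ = 4.94 × 1.496×10^8 = 7.39024×10^8 km.
The Hohmann ellipse has a_t = (r₁ + r₂)/2 = 4.34588×10^8 km.
On the circular orbit at r = 1.30152×10^8 km, v_c = √(μ/r) = 31.931 km/s.
Vis-viva on the transfer ellipse at r = 1.30152×10^8 km gives v_t = √[μ(2/r − 1/a_t)] = 41.639 km/s.
Δv₁ = |v_t − v_c| = |41.639 − 31.931| = 9.708 km/s.

Δv₁ = 9.71 km/s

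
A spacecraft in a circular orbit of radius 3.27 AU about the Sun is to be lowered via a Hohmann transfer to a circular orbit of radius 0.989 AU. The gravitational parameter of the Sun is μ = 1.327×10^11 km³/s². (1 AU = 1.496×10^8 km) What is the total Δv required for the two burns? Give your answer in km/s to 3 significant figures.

In km: r₁ = 3.27 × 1.496×10^8 = 4.89192×10^8 km; r₂ = 0.989 × 1.496×10^8 = 1.479544×10^8 km.
Transfer-ellipse semi-major axis a_t = (r₁ + r₂)/2 = (4.89192×10^8 + 1.479544×10^8)/2 = 3.185732×10^8 km.
Circular speed at r₁: v₁ = √(μ/r₁) = √(1.327×10^11/4.89192×10^8) = 16.470 km/s.
On the transfer ellipse at r₁, vis-viva equation gives v_a = √[μ(2/r₁ − 1/a_t)] = 11.224 km/s.
First burn Δv₁ = |v_a − v₁| = 5.246 km/s.
At r₂, v₂ = √(μ/r₂) = 29.948 km/s.
Transfer-orbit speed at r₂: v_p = √[μ(2/r₂ − 1/a_t)] = 37.111 km/s.
Second burn Δv₂ = |v₂ − v_p| = 7.163 km/s.
Total Δv = Δv₁ + Δv₂ = 12.41 km/s.

Δv = 12.4 km/s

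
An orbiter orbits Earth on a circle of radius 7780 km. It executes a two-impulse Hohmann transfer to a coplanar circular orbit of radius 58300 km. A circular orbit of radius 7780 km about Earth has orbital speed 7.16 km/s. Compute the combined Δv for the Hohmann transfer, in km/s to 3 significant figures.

Δv = 3.70 km/s

From the circular-orbit relation v² = μ/r at r = 7780 km: μ = v²r = (7.16)² × 7780 = 3.98846×10^5 km³/s².
Semi-major axis of the transfer orbit: a_t = (7780 + 58300)/2 = 33040 km.
Circular speed at r₁: v₁ = √(μ/r₁) = √(3.98846×10^5/7780) = 7.160 km/s.
On the transfer ellipse at r₁, v² = μ(2/r − 1/a) gives v_p = √[μ(2/r₁ − 1/a_t)] = 9.511 km/s.
First burn Δv₁ = |v_p − v₁| = 2.351 km/s.
At r₂, v₂ = √(μ/r₂) = 2.6156 km/s.
Transfer-orbit speed at r₂: v_a = √[μ(2/r₂ − 1/a_t)] = 1.2692 km/s.
Second burn Δv₂ = |v₂ − v_a| = 1.346 km/s.
Total Δv = Δv₁ + Δv₂ = 3.697 km/s.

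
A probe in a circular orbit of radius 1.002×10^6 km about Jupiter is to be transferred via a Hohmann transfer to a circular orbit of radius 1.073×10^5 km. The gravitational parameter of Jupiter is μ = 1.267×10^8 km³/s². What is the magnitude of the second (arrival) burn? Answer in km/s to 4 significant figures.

Semi-major axis of the transfer orbit: a_t = (1.002×10^6 + 1.073×10^5)/2 = 5.5465×10^5 km.
On the circular orbit at r = 1.073×10^5 km, v_c = √(μ/r) = 34.363 km/s.
Transfer-orbit speed at the same r (vis-viva, a = a_t): v_t = √[μ(2/r − 1/a_t)] = 46.186 km/s.
Δv₂ = |v_t − v_c| = |46.186 − 34.363| = 11.82 km/s.

Δv₂ = 11.82 km/s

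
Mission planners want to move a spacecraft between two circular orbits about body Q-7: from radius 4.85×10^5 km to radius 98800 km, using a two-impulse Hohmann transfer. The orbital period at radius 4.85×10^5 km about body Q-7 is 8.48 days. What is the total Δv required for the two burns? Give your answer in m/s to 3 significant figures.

From Kepler's third law T² = 4π²r³/μ at r = 4.85×10^5 km, T = 8.48 days = 8.48 × 86400 s = 7.32672×10^5 s: μ = 4π²r³/T² = 8.39007×10^6 km³/s².
The Hohmann ellipse has a_t = (r₁ + r₂)/2 = 2.919×10^5 km.
Circular speed at r₁: v₁ = √(μ/r₁) = √(8.39007×10^6/4.850×10^5) = 4.159221 km/s.
On the transfer ellipse at r₁, v² = μ(2/r − 1/a) gives v_a = √[μ(2/r₁ − 1/a_t)] = 2.419766 km/s.
First burn Δv₁ = |v_a − v₁| = 1.7395 km/s.
Circular speed at r₂: v₂ = √(μ/r₂) = 9.21519 km/s.
Transfer-orbit speed at r₂: v_p = √[μ(2/r₂ − 1/a_t)] = 11.8784 km/s.
Second burn Δv₂ = |v₂ − v_p| = 2.6632 km/s.
Total Δv = Δv₁ + Δv₂ = 4.403 km/s.

Δv = 4400 m/s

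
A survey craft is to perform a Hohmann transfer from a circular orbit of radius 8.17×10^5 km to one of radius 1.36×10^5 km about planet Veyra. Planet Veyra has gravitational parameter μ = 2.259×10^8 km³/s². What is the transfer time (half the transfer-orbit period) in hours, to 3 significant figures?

The Hohmann ellipse has a_t = (r₁ + r₂)/2 = 4.765×10^5 km.
By Kepler's third law the transfer-orbit period is T = 2π√(a_t³/μ), so t = T/2 = 68750 s.
Converting: 68750 s ÷ 3600 s/hour = 19.1 hours.

t = 19.1 hours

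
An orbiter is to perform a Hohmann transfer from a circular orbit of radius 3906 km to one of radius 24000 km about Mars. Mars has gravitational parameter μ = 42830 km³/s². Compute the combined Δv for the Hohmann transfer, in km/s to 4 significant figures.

Δv = 1.661 km/s

The Hohmann ellipse has a_t = (r₁ + r₂)/2 = 13953 km.
At r₁ the circular-orbit speed is v₁ = √(μ/r₁) = 3.311 km/s.
On the transfer ellipse at r₁, v² = μ(2/r − 1/a) gives v_p = √[μ(2/r₁ − 1/a_t)] = 4.343 km/s.
First burn Δv₁ = |v_p − v₁| = 1.032 km/s.
Circular speed at r₂: v₂ = √(μ/r₂) = 1.3359 km/s.
Transfer-orbit speed at r₂: v_a = √[μ(2/r₂ − 1/a_t)] = 0.70681 km/s.
Second burn Δv₂ = |v₂ − v_a| = 0.6291 km/s.
Total Δv = Δv₁ + Δv₂ = 1.661 km/s.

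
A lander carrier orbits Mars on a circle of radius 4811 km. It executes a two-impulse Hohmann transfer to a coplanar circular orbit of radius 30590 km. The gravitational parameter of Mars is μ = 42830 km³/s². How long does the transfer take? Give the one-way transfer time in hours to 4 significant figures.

Transfer-ellipse semi-major axis a_t = (r₁ + r₂)/2 = (4811 + 30590)/2 = 17700.5 km.
Transfer time t = π√(a_t³/μ) = π√((17700.5)³ / 42830) = 35748 s.
Converting: 35748 s ÷ 3600 s/hour = 9.930 hours.

t = 9.930 hours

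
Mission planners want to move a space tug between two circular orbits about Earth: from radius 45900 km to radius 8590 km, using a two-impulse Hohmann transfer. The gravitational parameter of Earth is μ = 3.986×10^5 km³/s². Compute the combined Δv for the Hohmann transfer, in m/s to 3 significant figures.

Transfer-ellipse semi-major axis a_t = (r₁ + r₂)/2 = (45900 + 8590)/2 = 27245 km.
At r₁ the circular-orbit speed is v₁ = √(μ/r₁) = 2.947 km/s.
On the transfer ellipse at r₁, vis-viva equation gives v_a = √[μ(2/r₁ − 1/a_t)] = 1.655 km/s.
First burn Δv₁ = |v_a − v₁| = 1.292 km/s.
At r₂, v₂ = √(μ/r₂) = 6.812 km/s.
Transfer-orbit speed at r₂: v_p = √[μ(2/r₂ − 1/a_t)] = 8.842 km/s.
Second burn Δv₂ = |v₂ − v_p| = 2.030 km/s.
Total Δv = Δv₁ + Δv₂ = 3.322 km/s.

Δv = 3320 m/s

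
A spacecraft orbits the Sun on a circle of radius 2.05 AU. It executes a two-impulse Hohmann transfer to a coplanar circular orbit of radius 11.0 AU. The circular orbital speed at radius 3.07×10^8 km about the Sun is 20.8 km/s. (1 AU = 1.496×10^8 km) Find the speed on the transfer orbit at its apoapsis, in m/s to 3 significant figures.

From the circular-orbit relation v² = μ/r at r = 3.07×10^8 km: μ = v²r = (20.8)² × 3.07×10^8 = 1.32820×10^11 km³/s².
In km: r₁ = 2.05 × 1.496×10^8 = 3.0668×10^8 km; r₂ = 11.0 × 1.496×10^8 = 1.6456×10^9 km.
The Hohmann ellipse has a_t = (r₁ + r₂)/2 = 9.7614×10^8 km.
The apoapsis of the transfer ellipse is at r = 1.6456×10^9 km.
Vis-viva: v = √[μ(2/r − 1/a_t)] = √[1.32820×10^11 × (2/1.6456×10^9 − 1/9.7614×10^8)] = 5.036 km/s.

v = 5040 m/s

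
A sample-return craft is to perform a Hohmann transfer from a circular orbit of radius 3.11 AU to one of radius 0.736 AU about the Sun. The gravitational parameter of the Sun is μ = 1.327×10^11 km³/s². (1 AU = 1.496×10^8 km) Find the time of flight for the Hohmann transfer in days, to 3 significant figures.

t = 487 days

In km: r₁ = 3.11 × 1.496×10^8 = 4.65256×10^8 km; r₂ = 0.736 × 1.496×10^8 = 1.101056×10^8 km.
Transfer-ellipse semi-major axis a_t = (r₁ + r₂)/2 = (4.65256×10^8 + 1.101056×10^8)/2 = 2.876808×10^8 km.
Transfer time t = π√(a_t³/μ) = π√((2.876808×10^8)³ / 1.327×10^11) = 4.208×10^7 s.
Converting: 4.208×10^7 s ÷ 86400 s/day = 487 days.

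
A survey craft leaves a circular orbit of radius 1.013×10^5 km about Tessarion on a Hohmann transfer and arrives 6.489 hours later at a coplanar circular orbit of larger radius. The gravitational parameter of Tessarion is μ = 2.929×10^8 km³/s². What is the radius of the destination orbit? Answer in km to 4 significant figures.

r₂ = 4.047×10^5 km

Transfer time t = 6.489 hours = 23360.4 s, and t = π√(a_t³/μ).
So a_t = (μ t²/π²)^(1/3) = (2.929×10^8 × (23360.4)² / π²)^(1/3) = 2.5300×10^5 km.
Since a_t = (r₁ + r₂)/2, r₂ = 2a_t − r₁ = 2×2.5300×10^5 − 1.013×10^5 = 4.047×10^5 km.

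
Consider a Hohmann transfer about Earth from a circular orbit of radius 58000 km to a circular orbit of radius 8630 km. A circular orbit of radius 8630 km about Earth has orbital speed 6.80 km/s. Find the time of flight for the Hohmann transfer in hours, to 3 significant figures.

t = 8.40 hours

From the circular-orbit relation v² = μ/r at r = 8630 km: μ = v²r = (6.80)² × 8630 = 3.99051×10^5 km³/s².
Transfer-ellipse semi-major axis a_t = (r₁ + r₂)/2 = (58000 + 8630)/2 = 33315 km.
Half the transfer-orbit period gives t = π√(a_t³/μ) = 30240 s.
Converting: 30240 s ÷ 3600 s/hour = 8.40 hours.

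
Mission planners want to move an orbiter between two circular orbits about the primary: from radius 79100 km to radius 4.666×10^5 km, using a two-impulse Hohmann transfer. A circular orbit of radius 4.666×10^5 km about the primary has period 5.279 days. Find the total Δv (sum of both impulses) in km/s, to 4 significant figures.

Δv = 7.771 km/s

From Kepler's third law T² = 4π²r³/μ at r = 4.666×10^5 km, T = 5.279 days = 5.279 × 86400 s = 4.561056×10^5 s: μ = 4π²r³/T² = 1.92781×10^7 km³/s².
The Hohmann ellipse has a_t = (r₁ + r₂)/2 = 2.7285×10^5 km.
At r₁ the circular-orbit speed is v₁ = √(μ/r₁) = 15.611 km/s.
On the transfer ellipse at r₁, vis-viva equation gives v_p = √[μ(2/r₁ − 1/a_t)] = 20.415 km/s.
First burn Δv₁ = |v_p − v₁| = 4.804 km/s.
At r₂, v₂ = √(μ/r₂) = 6.428 km/s.
Transfer-orbit speed at r₂: v_a = √[μ(2/r₂ − 1/a_t)] = 3.461 km/s.
Second burn Δv₂ = |v₂ − v_a| = 2.967 km/s.
Total Δv = Δv₁ + Δv₂ = 7.771 km/s.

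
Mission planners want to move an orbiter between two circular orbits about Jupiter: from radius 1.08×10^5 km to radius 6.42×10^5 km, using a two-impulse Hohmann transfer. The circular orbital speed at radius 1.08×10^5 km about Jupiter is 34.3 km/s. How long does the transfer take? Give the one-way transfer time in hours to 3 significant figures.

t = 17.8 hours

From the circular-orbit relation v² = μ/r at r = 1.08×10^5 km: μ = v²r = (34.3)² × 1.08×10^5 = 1.27061×10^8 km³/s².
Transfer-ellipse semi-major axis a_t = (r₁ + r₂)/2 = (1.080×10^5 + 6.420×10^5)/2 = 3.750×10^5 km.
By Kepler's third law the transfer-orbit period is T = 2π√(a_t³/μ), so t = T/2 = 64000 s.
Converting: 64000 s ÷ 3600 s/hour = 17.8 hours.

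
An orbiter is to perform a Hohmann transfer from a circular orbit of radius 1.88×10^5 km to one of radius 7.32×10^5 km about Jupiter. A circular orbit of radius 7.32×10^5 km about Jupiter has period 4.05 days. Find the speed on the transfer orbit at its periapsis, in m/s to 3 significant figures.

v = 32700 m/s

From Kepler's third law T² = 4π²r³/μ at r = 7.32×10^5 km, T = 4.05 days = 4.05 × 86400 s = 3.4992×10^5 s: μ = 4π²r³/T² = 1.26461×10^8 km³/s².
The Hohmann ellipse has a_t = (r₁ + r₂)/2 = 4.600×10^5 km.
The periapsis of the transfer ellipse is at r = 1.880×10^5 km.
Applying v² = μ(2/r − 1/a_t): v = 32.72 km/s.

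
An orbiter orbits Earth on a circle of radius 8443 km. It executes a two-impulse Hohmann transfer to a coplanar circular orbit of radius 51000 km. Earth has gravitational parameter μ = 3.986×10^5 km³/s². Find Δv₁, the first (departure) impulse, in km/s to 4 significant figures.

Semi-major axis of the transfer orbit: a_t = (8443 + 51000)/2 = 29721.5 km.
Circular speed at r = 8443 km: v_c = √(μ/r) = 6.871 km/s.
Vis-viva on the transfer ellipse at r = 8443 km gives v_t = √[μ(2/r − 1/a_t)] = 9.001 km/s.
Δv₁ = |v_t − v_c| = |9.001 − 6.871| = 2.130 km/s.

Δv₁ = 2.130 km/s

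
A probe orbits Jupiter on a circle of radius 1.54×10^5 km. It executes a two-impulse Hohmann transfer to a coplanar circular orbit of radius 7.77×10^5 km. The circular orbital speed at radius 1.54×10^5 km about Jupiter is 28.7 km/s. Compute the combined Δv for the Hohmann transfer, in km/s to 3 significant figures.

From the circular-orbit relation v² = μ/r at r = 1.54×10^5 km: μ = v²r = (28.7)² × 1.54×10^5 = 1.26848×10^8 km³/s².
The Hohmann ellipse has a_t = (r₁ + r₂)/2 = 4.655×10^5 km.
At r₁ the circular-orbit speed is v₁ = √(μ/r₁) = 28.700 km/s.
Transfer-orbit speed at r₁ (v² = μ(2/r − 1/a)): v_p = √[μ(2/r₁ − 1/a_t)] = 37.079 km/s.
First burn Δv₁ = |v_p − v₁| = 8.379 km/s.
Circular speed at r₂: v₂ = √(μ/r₂) = 12.777 km/s.
Transfer-orbit speed at r₂: v_a = √[μ(2/r₂ − 1/a_t)] = 7.3491 km/s.
Second burn Δv₂ = |v₂ − v_a| = 5.428 km/s.
Total Δv = Δv₁ + Δv₂ = 13.81 km/s.

Δv = 13.8 km/s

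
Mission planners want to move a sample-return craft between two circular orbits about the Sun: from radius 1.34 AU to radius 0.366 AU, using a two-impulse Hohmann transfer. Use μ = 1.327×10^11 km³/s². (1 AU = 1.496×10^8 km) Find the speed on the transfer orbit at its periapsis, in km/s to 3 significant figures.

v = 61.7 km/s

In km: r₁ = 1.34 × 1.496×10^8 = 2.00464×10^8 km; r₂ = 0.366 × 1.496×10^8 = 5.47536×10^7 km.
Semi-major axis of the transfer orbit: a_t = (2.00464×10^8 + 5.47536×10^7)/2 = 1.276088×10^8 km.
The periapsis of the transfer ellipse is at r = 5.47536×10^7 km.
Applying v² = μ(2/r − 1/a_t): v = 61.70 km/s.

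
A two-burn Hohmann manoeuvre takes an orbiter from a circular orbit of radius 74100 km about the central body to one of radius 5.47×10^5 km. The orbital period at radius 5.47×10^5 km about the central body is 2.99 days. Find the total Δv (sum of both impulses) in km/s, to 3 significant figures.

From Kepler's third law T² = 4π²r³/μ at r = 5.47×10^5 km, T = 2.99 days = 2.99 × 86400 s = 2.58336×10^5 s: μ = 4π²r³/T² = 9.68171×10^7 km³/s².
The Hohmann ellipse has a_t = (r₁ + r₂)/2 = 3.1055×10^5 km.
At r₁ the circular-orbit speed is v₁ = √(μ/r₁) = 36.147 km/s.
On the transfer ellipse at r₁, vis-viva equation gives v_p = √[μ(2/r₁ − 1/a_t)] = 47.973 km/s.
First burn Δv₁ = |v_p − v₁| = 11.826 km/s.
Circular speed at r₂: v₂ = √(μ/r₂) = 13.304 km/s.
Transfer-orbit speed at r₂: v_a = √[μ(2/r₂ − 1/a_t)] = 6.4987 km/s.
Second burn Δv₂ = |v₂ − v_a| = 6.8053 km/s.
Total Δv = Δv₁ + Δv₂ = 18.63 km/s.

Δv = 18.6 km/s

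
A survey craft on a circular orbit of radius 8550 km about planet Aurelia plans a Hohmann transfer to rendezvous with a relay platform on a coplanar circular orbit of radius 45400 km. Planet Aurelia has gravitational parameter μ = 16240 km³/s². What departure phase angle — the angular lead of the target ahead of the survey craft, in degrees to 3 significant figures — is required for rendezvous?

Transfer-ellipse semi-major axis a_t = (r₁ + r₂)/2 = (8550 + 45400)/2 = 26975 km.
The half-period of the transfer ellipse is t = π√(a_t³/μ) = 1.09219×10^5 s.
Target angular speed ω₂ = √(μ/r₂³) = 1.31737×10^-5 rad/s.
Angle swept by the target during transfer: ω₂·t = 1.4388 rad = 82.44°.
The survey craft traverses 180° on the transfer ellipse, so the target must lead by 180° − 82.44° = 97.6°.

φ = 97.6°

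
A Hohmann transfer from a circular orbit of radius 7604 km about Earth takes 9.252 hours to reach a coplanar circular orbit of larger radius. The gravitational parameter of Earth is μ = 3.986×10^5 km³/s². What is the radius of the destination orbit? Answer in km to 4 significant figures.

r₂ = 63430 km

Transfer time t = 9.252 hours = 33307.2 s, and t = π√(a_t³/μ).
So a_t = (μ t²/π²)^(1/3) = (3.986×10^5 × (33307.2)² / π²)^(1/3) = 35517 km.
Since a_t = (r₁ + r₂)/2, r₂ = 2a_t − r₁ = 2×35517 − 7604 = 63430 km.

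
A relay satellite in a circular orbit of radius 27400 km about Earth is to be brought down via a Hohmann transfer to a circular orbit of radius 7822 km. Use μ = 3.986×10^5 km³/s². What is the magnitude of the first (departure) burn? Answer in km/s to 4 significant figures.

Δv₁ = 1.272 km/s

Semi-major axis of the transfer orbit: a_t = (27400 + 7822)/2 = 17611 km.
On the circular orbit at r = 27400 km, v_c = √(μ/r) = 3.814 km/s.
Vis-viva on the transfer ellipse at r = 27400 km gives v_t = √[μ(2/r − 1/a_t)] = 2.542 km/s.
Δv₁ = |v_t − v_c| = |2.542 − 3.814| = 1.272 km/s.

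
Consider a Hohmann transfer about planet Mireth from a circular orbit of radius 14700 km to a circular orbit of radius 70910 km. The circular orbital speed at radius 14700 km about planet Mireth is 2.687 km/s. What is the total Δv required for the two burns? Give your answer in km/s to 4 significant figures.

Δv = 1.278 km/s

From the circular-orbit relation v² = μ/r at r = 14700 km: μ = v²r = (2.687)² × 14700 = 1.06134×10^5 km³/s².
The Hohmann ellipse has a_t = (r₁ + r₂)/2 = 42805 km.
Circular speed at r₁: v₁ = √(μ/r₁) = √(1.06134×10^5/14700) = 2.6870 km/s.
Transfer-orbit speed at r₁ (v² = μ(2/r − 1/a)): v_p = √[μ(2/r₁ − 1/a_t)] = 3.4584 km/s.
First burn Δv₁ = |v_p − v₁| = 0.7714 km/s.
Circular speed at r₂: v₂ = √(μ/r₂) = 1.2234 km/s.
Transfer-orbit speed at r₂: v_a = √[μ(2/r₂ − 1/a_t)] = 0.71694 km/s.
Second burn Δv₂ = |v₂ − v_a| = 0.5065 km/s.
Δv = Δv₁ + Δv₂ = 0.7714 + 0.5065 = 1.278 km/s.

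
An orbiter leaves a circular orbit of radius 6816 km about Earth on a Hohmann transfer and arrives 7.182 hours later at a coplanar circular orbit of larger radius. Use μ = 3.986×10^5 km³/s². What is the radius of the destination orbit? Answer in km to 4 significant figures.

Transfer time t = 7.182 hours = 25855.2 s, and t = π√(a_t³/μ).
So a_t = (μ t²/π²)^(1/3) = (3.986×10^5 × (25855.2)² / π²)^(1/3) = 29999 km.
Since a_t = (r₁ + r₂)/2, r₂ = 2a_t − r₁ = 2×29999 − 6816 = 53182 km.

r₂ = 53180 km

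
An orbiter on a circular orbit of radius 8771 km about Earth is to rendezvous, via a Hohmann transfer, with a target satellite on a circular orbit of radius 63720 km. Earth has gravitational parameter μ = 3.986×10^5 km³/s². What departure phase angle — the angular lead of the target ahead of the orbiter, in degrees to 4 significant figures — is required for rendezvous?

φ = 102.8°

The Hohmann ellipse has a_t = (r₁ + r₂)/2 = 36245.5 km.
The half-period of the transfer ellipse is t = π√(a_t³/μ) = 34340 s.
The target's mean motion on its circular orbit is ω₂ = √(μ/r₂³) = 3.925×10^-5 rad/s.
Angle swept by the target during transfer: ω₂·t = 1.3478 rad = 77.22°.
The orbiter traverses 180° on the transfer ellipse, so the target must lead by 180° − 77.22° = 102.8°.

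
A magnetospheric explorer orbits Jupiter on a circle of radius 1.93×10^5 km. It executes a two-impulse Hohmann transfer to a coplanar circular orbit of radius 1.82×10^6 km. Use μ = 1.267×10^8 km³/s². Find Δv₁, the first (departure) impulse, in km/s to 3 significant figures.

Transfer-ellipse semi-major axis a_t = (r₁ + r₂)/2 = (1.930×10^5 + 1.820×10^6)/2 = 1.0065×10^6 km.
Circular speed at r = 1.930×10^5 km: v_c = √(μ/r) = 25.622 km/s.
Transfer-orbit speed at the same r (vis-viva, a = a_t): v_t = √[μ(2/r − 1/a_t)] = 34.454 km/s.
Δv₁ = |v_t − v_c| = |34.454 − 25.622| = 8.832 km/s.

Δv₁ = 8.83 km/s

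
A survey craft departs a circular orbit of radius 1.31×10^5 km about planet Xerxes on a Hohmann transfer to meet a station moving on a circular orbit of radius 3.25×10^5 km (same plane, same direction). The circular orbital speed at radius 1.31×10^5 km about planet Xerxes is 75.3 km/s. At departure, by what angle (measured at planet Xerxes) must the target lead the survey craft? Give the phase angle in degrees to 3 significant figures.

From the circular-orbit relation v² = μ/r at r = 1.31×10^5 km: μ = v²r = (75.3)² × 1.31×10^5 = 7.42782×10^8 km³/s².
Semi-major axis of the transfer orbit: a_t = (1.310×10^5 + 3.250×10^5)/2 = 2.280×10^5 km.
Transfer time t = π√(a_t³/μ) = 12550 s.
Target angular speed ω₂ = √(μ/r₂³) = 1.471×10^-4 rad/s.
Angle swept by the target during transfer: ω₂·t = 1.846 rad = 105.8°.
The survey craft traverses 180° on the transfer ellipse, so the target must lead by 180° − 105.8° = 74.2°.

φ = 74.2°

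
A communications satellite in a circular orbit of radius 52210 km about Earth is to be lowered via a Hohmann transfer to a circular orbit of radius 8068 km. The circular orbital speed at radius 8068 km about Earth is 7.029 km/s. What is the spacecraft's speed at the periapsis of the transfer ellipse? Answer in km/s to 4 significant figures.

From the circular-orbit relation v² = μ/r at r = 8068 km: μ = v²r = (7.029)² × 8068 = 3.98614×10^5 km³/s².
Transfer-ellipse semi-major axis a_t = (r₁ + r₂)/2 = (52210 + 8068)/2 = 30139 km.
At periapsis, r = 8068 km.
Applying v² = μ(2/r − 1/a_t): v = 9.251 km/s.

v = 9.251 km/s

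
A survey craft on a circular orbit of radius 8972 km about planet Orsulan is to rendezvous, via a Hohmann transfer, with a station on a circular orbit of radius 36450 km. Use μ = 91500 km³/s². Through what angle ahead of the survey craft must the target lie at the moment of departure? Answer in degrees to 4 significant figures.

φ = 91.47°

The Hohmann ellipse has a_t = (r₁ + r₂)/2 = 22711 km.
The half-period of the transfer ellipse is t = π√(a_t³/μ) = 35546 s.
Target angular speed ω₂ = √(μ/r₂³) = 4.3467×10^-5 rad/s.
Angle swept by the target during transfer: ω₂·t = 1.5451 rad = 88.53°.
The survey craft traverses 180° on the transfer ellipse, so the target must lead by 180° − 88.53° = 91.47°.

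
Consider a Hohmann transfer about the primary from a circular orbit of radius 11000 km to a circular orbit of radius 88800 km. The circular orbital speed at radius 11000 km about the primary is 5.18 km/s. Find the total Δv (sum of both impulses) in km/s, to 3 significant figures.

Δv = 2.70 km/s

From the circular-orbit relation v² = μ/r at r = 11000 km: μ = v²r = (5.18)² × 11000 = 2.95156×10^5 km³/s².
Semi-major axis of the transfer orbit: a_t = (11000 + 88800)/2 = 49900 km.
At r₁ the circular-orbit speed is v₁ = √(μ/r₁) = 5.180 km/s.
On the transfer ellipse at r₁, v² = μ(2/r − 1/a) gives v_p = √[μ(2/r₁ − 1/a_t)] = 6.910 km/s.
First burn Δv₁ = |v_p − v₁| = 1.730 km/s.
Circular speed at r₂: v₂ = √(μ/r₂) = 1.82314 km/s.
Transfer-orbit speed at r₂: v_a = √[μ(2/r₂ − 1/a_t)] = 0.855984 km/s.
Second burn Δv₂ = |v₂ − v_a| = 0.9672 km/s.
Δv = Δv₁ + Δv₂ = 1.730 + 0.9672 = 2.697 km/s.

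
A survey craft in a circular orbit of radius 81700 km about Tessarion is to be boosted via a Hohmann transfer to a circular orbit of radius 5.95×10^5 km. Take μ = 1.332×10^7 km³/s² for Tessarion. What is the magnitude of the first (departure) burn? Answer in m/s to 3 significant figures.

Semi-major axis of the transfer orbit: a_t = (81700 + 5.950×10^5)/2 = 3.3835×10^5 km.
Circular speed at r = 81700 km: v_c = √(μ/r) = 12.7685 km/s.
Vis-viva on the transfer ellipse at r = 81700 km gives v_t = √[μ(2/r − 1/a_t)] = 16.9323 km/s.
Δv₁ = |v_t − v_c| = |16.9323 − 12.7685| = 4.164 km/s.

Δv₁ = 4160 m/s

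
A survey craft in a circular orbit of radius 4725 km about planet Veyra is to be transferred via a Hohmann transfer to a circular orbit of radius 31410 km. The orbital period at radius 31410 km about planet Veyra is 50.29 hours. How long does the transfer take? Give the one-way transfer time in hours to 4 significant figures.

From Kepler's third law T² = 4π²r³/μ at r = 31410 km, T = 50.29 hours = 50.29 × 3600 s = 1.81044×10^5 s: μ = 4π²r³/T² = 37324.6 km³/s².
Transfer-ellipse semi-major axis a_t = (r₁ + r₂)/2 = (4725 + 31410)/2 = 18067.5 km.
Transfer time t = π√(a_t³/μ) = π√((18067.5)³ / 37324.6) = 39490 s.
Converting: 39490 s ÷ 3600 s/hour = 10.97 hours.

t = 10.97 hours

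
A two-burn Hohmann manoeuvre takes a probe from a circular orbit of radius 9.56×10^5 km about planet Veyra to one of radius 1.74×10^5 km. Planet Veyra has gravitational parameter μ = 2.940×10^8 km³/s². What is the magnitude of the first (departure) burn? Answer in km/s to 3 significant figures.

Δv₁ = 7.80 km/s

Semi-major axis of the transfer orbit: a_t = (9.560×10^5 + 1.740×10^5)/2 = 5.650×10^5 km.
Circular speed at r = 9.560×10^5 km: v_c = √(μ/r) = 17.537 km/s.
Transfer-orbit speed at the same r (vis-viva, a = a_t): v_t = √[μ(2/r − 1/a_t)] = 9.7318 km/s.
Δv₁ = |v_t − v_c| = |9.7318 − 17.537| = 7.805 km/s.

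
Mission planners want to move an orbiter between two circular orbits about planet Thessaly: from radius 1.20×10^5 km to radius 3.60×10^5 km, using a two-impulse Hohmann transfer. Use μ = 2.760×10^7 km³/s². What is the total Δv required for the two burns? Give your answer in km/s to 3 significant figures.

Δv = 5.97 km/s

The Hohmann ellipse has a_t = (r₁ + r₂)/2 = 2.400×10^5 km.
At r₁ the circular-orbit speed is v₁ = √(μ/r₁) = 15.166 km/s.
Transfer-orbit speed at r₁ (vis-viva): v_p = √[μ(2/r₁ − 1/a_t)] = 18.574 km/s.
First burn Δv₁ = |v_p − v₁| = 3.408 km/s.
At r₂, v₂ = √(μ/r₂) = 8.756 km/s.
Transfer-orbit speed at r₂: v_a = √[μ(2/r₂ − 1/a_t)] = 6.191 km/s.
Second burn Δv₂ = |v₂ − v_a| = 2.565 km/s.
Δv = Δv₁ + Δv₂ = 3.408 + 2.565 = 5.973 km/s.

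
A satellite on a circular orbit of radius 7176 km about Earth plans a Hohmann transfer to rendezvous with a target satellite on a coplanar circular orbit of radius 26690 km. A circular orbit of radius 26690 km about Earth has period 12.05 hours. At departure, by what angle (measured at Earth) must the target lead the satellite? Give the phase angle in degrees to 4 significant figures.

φ = 89.04°

From Kepler's third law T² = 4π²r³/μ at r = 26690 km, T = 12.05 hours = 12.05 × 3600 s = 43380 s: μ = 4π²r³/T² = 3.98865×10^5 km³/s².
The Hohmann ellipse has a_t = (r₁ + r₂)/2 = 16933 km.
The half-period of the transfer ellipse is t = π√(a_t³/μ) = 10961 s.
The target's mean motion on its circular orbit is ω₂ = √(μ/r₂³) = 1.4484×10^-4 rad/s.
Angle swept by the target during transfer: ω₂·t = 1.5876 rad = 90.96°.
Arrival is 180° from departure on the ellipse, so φ = 180° − 90.96° = 89.04°.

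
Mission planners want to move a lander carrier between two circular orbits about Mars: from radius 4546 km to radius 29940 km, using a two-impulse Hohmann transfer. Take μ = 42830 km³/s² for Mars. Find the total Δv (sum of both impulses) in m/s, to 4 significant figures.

Δv = 1557 m/s

Transfer-ellipse semi-major axis a_t = (r₁ + r₂)/2 = (4546 + 29940)/2 = 17243 km.
At r₁ the circular-orbit speed is v₁ = √(μ/r₁) = 3.0694 km/s.
On the transfer ellipse at r₁, vis-viva equation gives v_p = √[μ(2/r₁ − 1/a_t)] = 4.0446 km/s.
First burn Δv₁ = |v_p − v₁| = 0.9752 km/s.
At r₂, v₂ = √(μ/r₂) = 1.196 km/s.
Transfer-orbit speed at r₂: v_a = √[μ(2/r₂ − 1/a_t)] = 0.6141 km/s.
Second burn Δv₂ = |v₂ − v_a| = 0.5819 km/s.
Total Δv = Δv₁ + Δv₂ = 1.557 km/s.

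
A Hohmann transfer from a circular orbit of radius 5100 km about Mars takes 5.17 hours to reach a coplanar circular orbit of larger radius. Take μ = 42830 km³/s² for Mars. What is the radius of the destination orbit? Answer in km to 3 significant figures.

Transfer time t = 5.17 hours = 18612 s, and t = π√(a_t³/μ).
So a_t = (μ t²/π²)^(1/3) = (42830 × (18612)² / π²)^(1/3) = 11455 km.
Since a_t = (r₁ + r₂)/2, r₂ = 2a_t − r₁ = 2×11455 − 5100 = 17810 km.

r₂ = 17800 km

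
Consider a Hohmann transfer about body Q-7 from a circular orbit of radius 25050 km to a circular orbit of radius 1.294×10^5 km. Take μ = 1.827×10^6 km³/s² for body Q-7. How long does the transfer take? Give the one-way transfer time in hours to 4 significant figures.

t = 13.86 hours

The Hohmann ellipse has a_t = (r₁ + r₂)/2 = 77225 km.
Transfer time t = π√(a_t³/μ) = π√((77225)³ / 1.827×10^6) = 49880 s.
Converting: 49880 s ÷ 3600 s/hour = 13.86 hours.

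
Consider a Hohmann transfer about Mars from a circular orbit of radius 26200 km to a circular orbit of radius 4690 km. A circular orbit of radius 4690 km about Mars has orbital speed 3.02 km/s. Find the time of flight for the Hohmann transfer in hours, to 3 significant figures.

From the circular-orbit relation v² = μ/r at r = 4690 km: μ = v²r = (3.02)² × 4690 = 42774.7 km³/s².
Semi-major axis of the transfer orbit: a_t = (26200 + 4690)/2 = 15445 km.
Transfer time t = π√(a_t³/μ) = π√((15445)³ / 42774.7) = 29160 s.
Converting: 29160 s ÷ 3600 s/hour = 8.10 hours.

t = 8.10 hours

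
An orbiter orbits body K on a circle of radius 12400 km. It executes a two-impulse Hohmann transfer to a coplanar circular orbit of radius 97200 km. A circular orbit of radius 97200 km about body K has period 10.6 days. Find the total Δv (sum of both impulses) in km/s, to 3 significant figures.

From Kepler's third law T² = 4π²r³/μ at r = 97200 km, T = 10.6 days = 10.6 × 86400 s = 9.1584×10^5 s: μ = 4π²r³/T² = 43223.4 km³/s².
The Hohmann ellipse has a_t = (r₁ + r₂)/2 = 54800 km.
Circular speed at r₁: v₁ = √(μ/r₁) = √(43223.4/12400) = 1.8670 km/s.
On the transfer ellipse at r₁, v² = μ(2/r − 1/a) gives v_p = √[μ(2/r₁ − 1/a_t)] = 2.4865 km/s.
First burn Δv₁ = |v_p − v₁| = 0.6195 km/s.
At r₂, v₂ = √(μ/r₂) = 0.6668 km/s.
Transfer-orbit speed at r₂: v_a = √[μ(2/r₂ − 1/a_t)] = 0.3172 km/s.
Second burn Δv₂ = |v₂ − v_a| = 0.3496 km/s.
Δv = Δv₁ + Δv₂ = 0.6195 + 0.3496 = 0.9691 km/s.

Δv = 0.969 km/s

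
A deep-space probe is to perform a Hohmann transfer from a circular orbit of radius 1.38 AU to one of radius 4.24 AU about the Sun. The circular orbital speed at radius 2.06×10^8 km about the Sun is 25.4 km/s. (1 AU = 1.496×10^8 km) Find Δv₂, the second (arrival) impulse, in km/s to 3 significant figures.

From the circular-orbit relation v² = μ/r at r = 2.06×10^8 km: μ = v²r = (25.4)² × 2.06×10^8 = 1.32903×10^11 km³/s².
In km: r₁ = 1.38 × 1.496×10^8 = 2.06448×10^8 km; r₂ = 4.24 × 1.496×10^8 = 6.34304×10^8 km.
Semi-major axis of the transfer orbit: a_t = (2.06448×10^8 + 6.34304×10^8)/2 = 4.20376×10^8 km.
Circular speed at r = 6.34304×10^8 km: v_c = √(μ/r) = 14.475 km/s.
Transfer-orbit speed at the same r (vis-viva, a = a_t): v_t = √[μ(2/r − 1/a_t)] = 10.144 km/s.
Δv₂ = |v_t − v_c| = |10.144 − 14.475| = 4.331 km/s.

Δv₂ = 4.33 km/s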